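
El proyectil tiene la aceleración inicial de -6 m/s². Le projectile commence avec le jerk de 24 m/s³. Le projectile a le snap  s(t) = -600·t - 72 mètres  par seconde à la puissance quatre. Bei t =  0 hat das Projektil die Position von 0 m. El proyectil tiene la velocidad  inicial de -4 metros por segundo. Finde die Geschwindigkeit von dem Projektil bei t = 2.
Wir müssen unsere Gleichung für den Snap s(t) = -600·t - 72 3-mal integrieren. Mit ∫s(t)dt und Anwendung von j(0) = 24, finden wir j(t) = -300·t^2 - 72·t + 24. Mit ∫j(t)dt und Anwendung von a(0) = -6, finden wir a(t) = -100·t^3 - 36·t^2 + 24·t - 6. Die Stammfunktion von der Beschleunigung ist die Geschwindigkeit. Mit v(0) = -4 erhalten wir v(t) = -25·t^4 - 12·t^3 + 12·t^2 - 6·t - 4. Aus der Gleichung für die Geschwindigkeit v(t) = -25·t^4 - 12·t^3 + 12·t^2 - 6·t - 4, setzen wir t = 2 ein und erhalten v = -464.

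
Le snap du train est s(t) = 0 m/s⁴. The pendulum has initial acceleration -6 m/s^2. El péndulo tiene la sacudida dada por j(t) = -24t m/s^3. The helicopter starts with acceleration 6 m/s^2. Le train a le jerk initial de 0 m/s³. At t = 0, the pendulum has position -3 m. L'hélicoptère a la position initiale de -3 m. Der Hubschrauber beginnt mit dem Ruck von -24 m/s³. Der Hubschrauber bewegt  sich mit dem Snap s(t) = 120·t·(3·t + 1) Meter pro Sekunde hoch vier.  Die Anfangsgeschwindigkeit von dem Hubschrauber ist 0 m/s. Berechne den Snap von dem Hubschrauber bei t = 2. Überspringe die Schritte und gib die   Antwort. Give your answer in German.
Die Antwort ist 1680.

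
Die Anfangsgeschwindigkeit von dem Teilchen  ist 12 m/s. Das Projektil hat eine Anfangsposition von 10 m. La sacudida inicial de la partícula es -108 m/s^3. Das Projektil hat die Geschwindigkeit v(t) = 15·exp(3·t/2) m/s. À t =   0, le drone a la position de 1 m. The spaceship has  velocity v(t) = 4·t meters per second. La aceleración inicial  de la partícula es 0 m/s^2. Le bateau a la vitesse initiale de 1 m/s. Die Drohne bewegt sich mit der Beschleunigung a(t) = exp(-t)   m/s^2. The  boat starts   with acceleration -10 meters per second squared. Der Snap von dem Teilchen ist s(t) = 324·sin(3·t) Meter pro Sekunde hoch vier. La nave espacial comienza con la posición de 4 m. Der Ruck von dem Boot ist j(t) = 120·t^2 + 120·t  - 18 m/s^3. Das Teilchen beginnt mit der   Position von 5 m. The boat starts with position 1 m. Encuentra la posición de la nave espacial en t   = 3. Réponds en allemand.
Ausgehend von der Geschwindigkeit v(t) = 4·t, nehmen wir 1 Stammfunktion. Durch Integration von der Geschwindigkeit und Verwendung der Anfangsbedingung x(0) = 4, erhalten wir x(t) = 2·t^2 + 4. Mit x(t) = 2·t^2 + 4 und Einsetzen von t = 3, finden wir x = 22.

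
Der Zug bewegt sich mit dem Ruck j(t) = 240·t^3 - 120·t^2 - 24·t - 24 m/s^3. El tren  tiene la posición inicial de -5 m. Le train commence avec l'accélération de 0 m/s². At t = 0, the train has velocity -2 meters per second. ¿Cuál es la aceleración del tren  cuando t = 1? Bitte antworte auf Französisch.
Nous devons intégrer notre équation du jerk j(t) = 240·t^3 - 120·t^2 - 24·t - 24 1 fois. En intégrant le jerk et en utilisant la condition initiale a(0) = 0, nous obtenons a(t) = 4·t·(15·t^3 - 10·t^2 - 3·t - 6). En utilisant a(t) = 4·t·(15·t^3 - 10·t^2 - 3·t - 6) et en substituant t = 1, nous trouvons a = -16.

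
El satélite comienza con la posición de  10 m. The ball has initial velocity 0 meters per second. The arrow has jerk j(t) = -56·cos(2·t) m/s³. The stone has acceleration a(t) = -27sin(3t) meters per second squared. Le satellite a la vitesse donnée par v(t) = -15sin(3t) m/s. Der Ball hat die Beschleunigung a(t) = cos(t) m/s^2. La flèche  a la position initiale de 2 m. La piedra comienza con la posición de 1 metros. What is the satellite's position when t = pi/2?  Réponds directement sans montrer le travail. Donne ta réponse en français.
À t = pi/2, x = 5.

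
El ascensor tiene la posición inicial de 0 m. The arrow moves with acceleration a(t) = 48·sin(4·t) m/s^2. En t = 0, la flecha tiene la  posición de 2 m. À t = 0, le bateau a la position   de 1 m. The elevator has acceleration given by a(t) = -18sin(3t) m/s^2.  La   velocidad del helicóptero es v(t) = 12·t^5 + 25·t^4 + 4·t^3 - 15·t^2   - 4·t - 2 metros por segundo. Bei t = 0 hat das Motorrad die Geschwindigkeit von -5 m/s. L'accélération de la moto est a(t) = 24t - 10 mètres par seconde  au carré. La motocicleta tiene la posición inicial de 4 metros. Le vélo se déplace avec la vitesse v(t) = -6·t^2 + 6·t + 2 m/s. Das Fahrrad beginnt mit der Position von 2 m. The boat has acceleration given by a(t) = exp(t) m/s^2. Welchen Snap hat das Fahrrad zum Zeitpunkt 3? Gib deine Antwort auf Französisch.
En partant de la vitesse v(t) = -6·t^2 + 6·t + 2, nous prenons 3 dérivées. La dérivée de la vitesse donne l'accélération: a(t) = 6 - 12·t. En prenant d/dt de a(t), nous trouvons j(t) = -12. En prenant d/dt de j(t), nous trouvons s(t) = 0. En utilisant s(t) = 0 et en substituant t = 3, nous trouvons s = 0.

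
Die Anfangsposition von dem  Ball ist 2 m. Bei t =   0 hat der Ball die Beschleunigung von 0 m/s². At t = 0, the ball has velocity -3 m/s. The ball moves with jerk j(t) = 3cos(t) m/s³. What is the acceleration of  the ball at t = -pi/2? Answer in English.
We need to integrate our jerk equation j(t) = 3·cos(t) 1 time. The integral of jerk, with a(0) = 0, gives acceleration: a(t) = 3·sin(t). Using a(t) = 3·sin(t) and substituting t = -pi/2, we find a = -3.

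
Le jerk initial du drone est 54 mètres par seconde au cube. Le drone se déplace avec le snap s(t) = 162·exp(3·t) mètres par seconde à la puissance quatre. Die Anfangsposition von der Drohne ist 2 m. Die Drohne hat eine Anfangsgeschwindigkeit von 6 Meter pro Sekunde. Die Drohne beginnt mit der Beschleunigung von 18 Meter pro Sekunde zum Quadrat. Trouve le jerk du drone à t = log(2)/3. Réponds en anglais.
We must find the integral of our snap equation s(t) = 162·exp(3·t) 1 time. The integral of snap is jerk. Using j(0) = 54, we get j(t) = 54·exp(3·t). Using j(t) = 54·exp(3·t) and substituting t = log(2)/3, we find j = 108.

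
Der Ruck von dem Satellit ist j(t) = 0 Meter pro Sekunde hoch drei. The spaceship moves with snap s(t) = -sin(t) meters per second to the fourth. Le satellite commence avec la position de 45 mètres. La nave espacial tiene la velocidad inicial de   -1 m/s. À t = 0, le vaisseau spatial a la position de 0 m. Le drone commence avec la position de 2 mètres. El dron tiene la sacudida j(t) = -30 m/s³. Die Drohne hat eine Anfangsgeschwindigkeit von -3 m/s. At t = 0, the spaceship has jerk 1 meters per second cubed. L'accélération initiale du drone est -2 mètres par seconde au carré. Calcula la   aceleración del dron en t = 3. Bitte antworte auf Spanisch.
Debemos encontrar la integral de nuestra ecuación de la sacudida j(t) = -30 1 vez. Integrando la sacudida y usando la condición inicial a(0) = -2, obtenemos a(t) = -30·t - 2. Tenemos la aceleración a(t) = -30·t - 2. Sustituyendo t = 3: a(3) = -92.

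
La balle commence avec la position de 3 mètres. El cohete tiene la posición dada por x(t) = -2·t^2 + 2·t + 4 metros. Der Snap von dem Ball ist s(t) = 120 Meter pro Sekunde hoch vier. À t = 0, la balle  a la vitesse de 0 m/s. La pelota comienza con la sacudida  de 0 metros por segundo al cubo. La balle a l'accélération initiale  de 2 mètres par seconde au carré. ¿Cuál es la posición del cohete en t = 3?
Tenemos la posición x(t) = -2·t^2 + 2·t + 4. Sustituyendo t = 3: x(3) = -8.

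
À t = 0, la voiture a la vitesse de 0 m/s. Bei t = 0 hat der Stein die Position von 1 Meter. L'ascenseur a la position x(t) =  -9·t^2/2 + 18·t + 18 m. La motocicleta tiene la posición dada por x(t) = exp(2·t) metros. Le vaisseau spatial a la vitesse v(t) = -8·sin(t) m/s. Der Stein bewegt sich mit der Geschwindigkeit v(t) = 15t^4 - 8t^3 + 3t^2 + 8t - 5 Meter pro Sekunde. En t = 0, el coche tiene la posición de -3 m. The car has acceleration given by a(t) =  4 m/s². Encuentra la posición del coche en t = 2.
Necesitamos integrar nuestra ecuación de la aceleración a(t) = 4 2 veces. La antiderivada de la aceleración es la velocidad. Usando v(0) = 0, obtenemos v(t) = 4·t. Integrando la velocidad y usando la condición inicial x(0) = -3, obtenemos x(t) = 2·t^2 - 3. De la ecuación de la posición x(t) = 2·t^2 - 3, sustituimos t = 2 para obtener x = 5.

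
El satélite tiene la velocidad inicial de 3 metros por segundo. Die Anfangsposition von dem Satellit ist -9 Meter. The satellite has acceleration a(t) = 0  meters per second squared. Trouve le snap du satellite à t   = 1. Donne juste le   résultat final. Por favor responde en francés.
La réponse est 0.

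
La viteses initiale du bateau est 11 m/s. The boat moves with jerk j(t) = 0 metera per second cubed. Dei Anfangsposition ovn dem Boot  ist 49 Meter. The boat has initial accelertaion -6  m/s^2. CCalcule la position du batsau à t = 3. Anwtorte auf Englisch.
We must find the integral of our jerk equation j(t) = 0 3 times. The integral of jerk is acceleration. Using a(0) = -6, we get a(t) = -6. Taking ∫a(t)dt and applying v(0) = 11, we find v(t) = 11 - 6·t. Integrating velocity and using the initial condition x(0) = 49, we get x(t) = -3·t^2 + 11·t + 49. We have position x(t) = -3·t^2 + 11·t + 49. Substituting t = 3: x(3) = 55.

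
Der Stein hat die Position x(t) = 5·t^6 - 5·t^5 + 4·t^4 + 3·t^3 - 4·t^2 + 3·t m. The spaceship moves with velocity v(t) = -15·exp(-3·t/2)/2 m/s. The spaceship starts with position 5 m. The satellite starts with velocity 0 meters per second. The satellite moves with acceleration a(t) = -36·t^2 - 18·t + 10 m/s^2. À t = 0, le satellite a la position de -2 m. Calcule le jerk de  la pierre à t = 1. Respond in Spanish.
Partiendo de la posición x(t) = 5·t^6 - 5·t^5 + 4·t^4 + 3·t^3 - 4·t^2 + 3·t, tomamos 3 derivadas. Tomando d/dt de x(t), encontramos v(t) = 30·t^5 - 25·t^4 + 16·t^3 + 9·t^2 - 8·t + 3. Tomando d/dt de v(t), encontramos a(t) = 150·t^4 - 100·t^3 + 48·t^2 + 18·t - 8. La derivada de la aceleración da la sacudida: j(t) = 600·t^3 - 300·t^2 + 96·t + 18. De la ecuación de la sacudida j(t) = 600·t^3 - 300·t^2 + 96·t + 18, sustituimos t = 1 para obtener j = 414.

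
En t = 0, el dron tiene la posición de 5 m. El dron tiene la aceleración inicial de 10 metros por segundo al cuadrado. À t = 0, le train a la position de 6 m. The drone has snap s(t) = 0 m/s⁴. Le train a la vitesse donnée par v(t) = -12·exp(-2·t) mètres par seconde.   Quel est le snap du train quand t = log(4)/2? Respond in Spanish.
Para resolver esto, necesitamos tomar 3 derivadas de nuestra ecuación de la velocidad v(t) = -12·exp(-2·t). La derivada de la velocidad da la aceleración: a(t) = 24·exp(-2·t). Tomando d/dt de a(t), encontramos j(t) = -48·exp(-2·t). Derivando la sacudida, obtenemos el snap: s(t) = 96·exp(-2·t). Usando s(t) = 96·exp(-2·t) y sustituyendo t = log(4)/2, encontramos s = 24.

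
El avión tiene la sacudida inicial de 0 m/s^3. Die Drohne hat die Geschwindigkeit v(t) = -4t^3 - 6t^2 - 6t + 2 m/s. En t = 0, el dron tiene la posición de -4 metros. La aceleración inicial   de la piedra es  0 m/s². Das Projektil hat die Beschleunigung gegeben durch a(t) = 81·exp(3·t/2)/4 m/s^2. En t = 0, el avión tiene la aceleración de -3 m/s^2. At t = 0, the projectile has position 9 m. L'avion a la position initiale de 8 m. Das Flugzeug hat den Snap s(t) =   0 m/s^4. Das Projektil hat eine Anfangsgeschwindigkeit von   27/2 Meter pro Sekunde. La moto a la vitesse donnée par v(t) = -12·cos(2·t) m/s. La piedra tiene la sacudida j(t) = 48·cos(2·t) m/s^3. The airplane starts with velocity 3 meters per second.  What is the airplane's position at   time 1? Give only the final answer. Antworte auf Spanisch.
La posición en t = 1 es x = 19/2.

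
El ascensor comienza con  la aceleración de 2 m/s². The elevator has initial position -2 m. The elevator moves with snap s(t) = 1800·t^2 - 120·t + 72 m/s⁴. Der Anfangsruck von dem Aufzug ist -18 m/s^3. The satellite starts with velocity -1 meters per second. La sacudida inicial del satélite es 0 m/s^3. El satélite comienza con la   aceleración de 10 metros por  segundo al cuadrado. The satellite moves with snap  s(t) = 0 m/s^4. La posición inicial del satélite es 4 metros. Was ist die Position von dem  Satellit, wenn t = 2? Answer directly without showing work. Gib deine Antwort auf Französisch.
La réponse est 22.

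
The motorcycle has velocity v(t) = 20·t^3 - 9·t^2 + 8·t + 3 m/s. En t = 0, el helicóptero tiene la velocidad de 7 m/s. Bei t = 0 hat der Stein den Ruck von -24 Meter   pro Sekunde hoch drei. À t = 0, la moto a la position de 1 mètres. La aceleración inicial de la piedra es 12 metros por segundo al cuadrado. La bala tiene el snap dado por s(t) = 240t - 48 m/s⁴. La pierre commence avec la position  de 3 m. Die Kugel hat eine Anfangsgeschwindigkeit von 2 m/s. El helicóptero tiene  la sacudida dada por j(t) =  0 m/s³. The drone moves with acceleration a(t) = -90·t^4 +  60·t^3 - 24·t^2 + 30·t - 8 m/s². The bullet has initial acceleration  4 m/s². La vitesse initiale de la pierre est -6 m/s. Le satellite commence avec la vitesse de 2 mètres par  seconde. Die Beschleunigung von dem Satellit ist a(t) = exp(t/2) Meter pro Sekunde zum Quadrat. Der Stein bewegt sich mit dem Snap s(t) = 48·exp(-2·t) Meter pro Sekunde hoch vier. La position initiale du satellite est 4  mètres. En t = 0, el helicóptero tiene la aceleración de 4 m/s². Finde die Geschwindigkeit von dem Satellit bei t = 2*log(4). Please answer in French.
Nous devons intégrer notre équation de l'accélération a(t) = exp(t/2) 1 fois. La primitive de l'accélération, avec v(0) = 2, donne la vitesse: v(t) = 2·exp(t/2). De l'équation de la vitesse v(t) = 2·exp(t/2), nous substituons t = 2*log(4) pour obtenir v = 8.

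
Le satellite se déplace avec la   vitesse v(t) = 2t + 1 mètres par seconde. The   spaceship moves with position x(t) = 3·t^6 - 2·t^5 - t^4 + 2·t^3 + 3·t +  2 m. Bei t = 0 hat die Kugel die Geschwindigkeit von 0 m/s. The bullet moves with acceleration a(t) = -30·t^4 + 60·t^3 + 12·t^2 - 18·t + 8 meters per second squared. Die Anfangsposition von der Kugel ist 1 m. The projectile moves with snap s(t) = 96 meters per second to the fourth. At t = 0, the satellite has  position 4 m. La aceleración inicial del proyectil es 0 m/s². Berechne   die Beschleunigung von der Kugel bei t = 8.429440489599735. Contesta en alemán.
Mit a(t) = -30·t^4 + 60·t^3 + 12·t^2 - 18·t + 8 und Einsetzen von t = 8.429440489599735, finden wir a = -114819.976089254.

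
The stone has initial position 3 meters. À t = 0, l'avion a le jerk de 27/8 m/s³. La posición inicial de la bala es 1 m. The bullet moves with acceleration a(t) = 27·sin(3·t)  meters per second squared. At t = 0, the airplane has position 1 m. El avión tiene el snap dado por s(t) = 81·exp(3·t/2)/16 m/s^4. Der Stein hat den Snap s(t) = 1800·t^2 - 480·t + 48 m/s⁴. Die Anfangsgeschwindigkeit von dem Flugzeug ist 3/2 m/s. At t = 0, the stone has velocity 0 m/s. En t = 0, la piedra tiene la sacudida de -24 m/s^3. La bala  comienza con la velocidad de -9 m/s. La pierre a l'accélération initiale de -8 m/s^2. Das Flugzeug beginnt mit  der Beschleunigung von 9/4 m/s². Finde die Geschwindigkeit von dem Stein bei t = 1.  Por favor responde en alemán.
Wir müssen die Stammfunktion unserer Gleichung für den Snap s(t) = 1800·t^2 - 480·t + 48 3-mal finden. Durch Integration von dem Snap und Verwendung der Anfangsbedingung j(0) = -24, erhalten wir j(t) = 600·t^3 - 240·t^2 + 48·t - 24. Die Stammfunktion von dem Ruck ist die Beschleunigung. Mit a(0) = -8 erhalten wir a(t) = 150·t^4 - 80·t^3 + 24·t^2 - 24·t - 8. Mit ∫a(t)dt und Anwendung von v(0) = 0, finden wir v(t) = 2·t·(15·t^4 - 10·t^3 + 4·t^2 - 6·t - 4). Wir haben die Geschwindigkeit v(t) = 2·t·(15·t^4 - 10·t^3 + 4·t^2 - 6·t - 4). Durch Einsetzen von t = 1: v(1) = -2.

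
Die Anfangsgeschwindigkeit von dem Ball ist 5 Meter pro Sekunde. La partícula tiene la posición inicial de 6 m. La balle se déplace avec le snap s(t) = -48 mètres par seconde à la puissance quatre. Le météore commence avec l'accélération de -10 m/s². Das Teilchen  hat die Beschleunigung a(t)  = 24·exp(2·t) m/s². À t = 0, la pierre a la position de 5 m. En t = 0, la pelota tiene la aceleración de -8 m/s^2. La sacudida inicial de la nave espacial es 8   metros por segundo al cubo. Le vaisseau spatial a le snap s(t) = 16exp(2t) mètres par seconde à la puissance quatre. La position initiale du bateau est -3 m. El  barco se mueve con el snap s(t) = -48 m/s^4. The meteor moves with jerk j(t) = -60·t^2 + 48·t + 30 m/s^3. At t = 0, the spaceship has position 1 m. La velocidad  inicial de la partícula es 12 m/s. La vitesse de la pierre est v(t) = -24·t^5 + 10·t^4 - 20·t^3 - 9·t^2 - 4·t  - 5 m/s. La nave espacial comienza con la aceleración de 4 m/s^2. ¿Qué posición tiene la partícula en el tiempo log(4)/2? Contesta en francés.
Nous devons trouver la primitive de notre équation de l'accélération a(t) = 24·exp(2·t) 2 fois. En prenant ∫a(t)dt et en appliquant v(0) = 12, nous trouvons v(t) = 12·exp(2·t). En intégrant la vitesse et en utilisant la condition initiale x(0) = 6, nous obtenons x(t) = 6·exp(2·t). En utilisant x(t) = 6·exp(2·t) et en substituant t = log(4)/2, nous trouvons x = 24.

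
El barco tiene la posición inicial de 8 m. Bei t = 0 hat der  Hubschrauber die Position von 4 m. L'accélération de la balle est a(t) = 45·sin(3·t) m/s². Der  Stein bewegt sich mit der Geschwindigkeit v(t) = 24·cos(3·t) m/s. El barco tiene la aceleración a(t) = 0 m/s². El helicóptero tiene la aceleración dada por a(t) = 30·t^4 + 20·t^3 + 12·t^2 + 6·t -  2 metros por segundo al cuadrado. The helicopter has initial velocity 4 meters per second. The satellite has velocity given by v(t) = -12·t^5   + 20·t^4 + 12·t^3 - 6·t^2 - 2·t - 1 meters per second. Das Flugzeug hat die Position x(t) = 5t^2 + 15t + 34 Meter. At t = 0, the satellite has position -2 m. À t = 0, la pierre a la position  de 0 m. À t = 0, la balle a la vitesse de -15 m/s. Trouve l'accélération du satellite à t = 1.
Pour résoudre ceci, nous devons prendre 1 dérivée de notre équation de la vitesse v(t) = -12·t^5 + 20·t^4 + 12·t^3 - 6·t^2 - 2·t - 1. En prenant d/dt de v(t), nous trouvons a(t) = -60·t^4 + 80·t^3 + 36·t^2 - 12·t - 2. De l'équation de l'accélération a(t) = -60·t^4 + 80·t^3 + 36·t^2 - 12·t - 2, nous substituons t = 1 pour obtenir a = 42.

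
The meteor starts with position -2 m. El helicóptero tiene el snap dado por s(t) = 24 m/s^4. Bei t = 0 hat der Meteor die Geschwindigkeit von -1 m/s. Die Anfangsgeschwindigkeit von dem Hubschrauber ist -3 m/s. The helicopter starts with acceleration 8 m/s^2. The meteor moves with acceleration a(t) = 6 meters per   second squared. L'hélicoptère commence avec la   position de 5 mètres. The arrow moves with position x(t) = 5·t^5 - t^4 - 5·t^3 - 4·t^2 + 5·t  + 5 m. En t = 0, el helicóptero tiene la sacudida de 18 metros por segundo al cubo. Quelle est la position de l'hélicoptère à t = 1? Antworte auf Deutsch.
Um dies zu lösen, müssen wir 4 Integrale unserer Gleichung für den Snap s(t) = 24 finden. Durch Integration von dem Snap und Verwendung der Anfangsbedingung j(0) = 18, erhalten wir j(t) = 24·t + 18. Mit ∫j(t)dt und Anwendung von a(0) = 8, finden wir a(t) = 12·t^2 + 18·t + 8. Die Stammfunktion von der Beschleunigung ist die Geschwindigkeit. Mit v(0) = -3 erhalten wir v(t) = 4·t^3 + 9·t^2 + 8·t - 3. Mit ∫v(t)dt und Anwendung von x(0) = 5, finden wir x(t) = t^4 + 3·t^3 + 4·t^2 - 3·t + 5. Aus der Gleichung für die Position x(t) = t^4 + 3·t^3 + 4·t^2 - 3·t + 5, setzen wir t = 1 ein und erhalten x = 10.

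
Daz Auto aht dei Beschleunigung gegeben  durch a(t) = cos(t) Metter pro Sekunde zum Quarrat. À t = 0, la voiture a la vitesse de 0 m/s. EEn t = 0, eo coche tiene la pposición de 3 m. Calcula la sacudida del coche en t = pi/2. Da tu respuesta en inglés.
Starting from acceleration a(t) = cos(t), we take 1 derivative. Taking d/dt of a(t), we find j(t) = -sin(t). From the given jerk equation j(t) = -sin(t), we substitute t = pi/2 to get j = -1.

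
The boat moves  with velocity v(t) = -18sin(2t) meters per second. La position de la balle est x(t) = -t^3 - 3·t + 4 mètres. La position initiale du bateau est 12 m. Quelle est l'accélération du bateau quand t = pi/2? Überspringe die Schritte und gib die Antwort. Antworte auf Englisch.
At t = pi/2, a = 36.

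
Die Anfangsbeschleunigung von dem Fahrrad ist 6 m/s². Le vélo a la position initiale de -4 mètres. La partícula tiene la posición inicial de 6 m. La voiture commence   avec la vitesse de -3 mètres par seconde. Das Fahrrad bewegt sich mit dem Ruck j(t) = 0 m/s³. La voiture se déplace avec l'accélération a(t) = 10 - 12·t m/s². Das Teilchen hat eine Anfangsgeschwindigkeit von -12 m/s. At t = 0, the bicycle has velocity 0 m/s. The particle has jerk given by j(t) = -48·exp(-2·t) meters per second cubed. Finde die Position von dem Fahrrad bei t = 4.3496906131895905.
Ausgehend von dem Ruck j(t) = 0, nehmen wir 3 Integrale. Durch Integration von dem Ruck und Verwendung der Anfangsbedingung a(0) = 6, erhalten wir a(t) = 6. Das Integral von der Beschleunigung ist die Geschwindigkeit. Mit v(0) = 0 erhalten wir v(t) = 6·t. Das Integral von der Geschwindigkeit ist die Position. Mit x(0) = -4 erhalten wir x(t) = 3·t^2 - 4. Mit x(t) = 3·t^2 - 4 und Einsetzen von t = 4.3496906131895905, finden wir x = 52.7594252914089.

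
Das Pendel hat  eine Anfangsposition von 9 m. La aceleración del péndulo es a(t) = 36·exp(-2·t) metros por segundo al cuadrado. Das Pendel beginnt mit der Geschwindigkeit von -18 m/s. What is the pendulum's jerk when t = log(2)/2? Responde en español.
Para resolver esto, necesitamos tomar 1 derivada de nuestra ecuación de la aceleración a(t) = 36·exp(-2·t). Derivando la aceleración, obtenemos la sacudida: j(t) = -72·exp(-2·t). Usando j(t) = -72·exp(-2·t) y sustituyendo t = log(2)/2, encontramos j = -36.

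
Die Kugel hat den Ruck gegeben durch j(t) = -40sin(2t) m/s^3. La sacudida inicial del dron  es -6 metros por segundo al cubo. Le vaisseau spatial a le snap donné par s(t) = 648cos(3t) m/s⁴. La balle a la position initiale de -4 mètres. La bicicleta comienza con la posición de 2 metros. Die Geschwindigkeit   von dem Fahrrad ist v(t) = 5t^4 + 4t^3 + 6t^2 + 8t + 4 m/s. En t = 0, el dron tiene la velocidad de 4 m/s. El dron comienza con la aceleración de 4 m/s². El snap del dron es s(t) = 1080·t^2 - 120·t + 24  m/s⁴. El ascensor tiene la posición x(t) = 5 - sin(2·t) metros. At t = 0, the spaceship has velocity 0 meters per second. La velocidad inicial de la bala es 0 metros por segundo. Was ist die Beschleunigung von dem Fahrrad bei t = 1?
Ausgehend von der Geschwindigkeit v(t) = 5·t^4 + 4·t^3 + 6·t^2 + 8·t + 4, nehmen wir 1 Ableitung. Die Ableitung von der Geschwindigkeit ergibt die Beschleunigung: a(t) = 20·t^3 + 12·t^2 + 12·t + 8. Aus der Gleichung für die Beschleunigung a(t) = 20·t^3 + 12·t^2 + 12·t + 8, setzen wir t = 1 ein und erhalten a = 52.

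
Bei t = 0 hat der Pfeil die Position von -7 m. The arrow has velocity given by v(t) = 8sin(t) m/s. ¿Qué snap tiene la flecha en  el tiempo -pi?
Partiendo de la velocidad v(t) = 8·sin(t), tomamos 3 derivadas. Derivando la velocidad, obtenemos la aceleración: a(t) = 8·cos(t). Derivando la aceleración, obtenemos la sacudida: j(t) = -8·sin(t). Derivando la sacudida, obtenemos el snap: s(t) = -8·cos(t). Usando s(t) = -8·cos(t) y sustituyendo t = -pi, encontramos s = 8.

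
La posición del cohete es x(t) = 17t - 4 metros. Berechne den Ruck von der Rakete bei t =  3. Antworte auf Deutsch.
Ausgehend von der Position x(t) = 17·t - 4, nehmen wir 3 Ableitungen. Die Ableitung von der Position ergibt die Geschwindigkeit: v(t) = 17. Die Ableitung von der Geschwindigkeit ergibt die Beschleunigung: a(t) = 0. Durch Ableiten von der Beschleunigung erhalten wir den Ruck: j(t) = 0. Aus der Gleichung für den Ruck j(t) = 0, setzen wir t = 3 ein und erhalten j = 0.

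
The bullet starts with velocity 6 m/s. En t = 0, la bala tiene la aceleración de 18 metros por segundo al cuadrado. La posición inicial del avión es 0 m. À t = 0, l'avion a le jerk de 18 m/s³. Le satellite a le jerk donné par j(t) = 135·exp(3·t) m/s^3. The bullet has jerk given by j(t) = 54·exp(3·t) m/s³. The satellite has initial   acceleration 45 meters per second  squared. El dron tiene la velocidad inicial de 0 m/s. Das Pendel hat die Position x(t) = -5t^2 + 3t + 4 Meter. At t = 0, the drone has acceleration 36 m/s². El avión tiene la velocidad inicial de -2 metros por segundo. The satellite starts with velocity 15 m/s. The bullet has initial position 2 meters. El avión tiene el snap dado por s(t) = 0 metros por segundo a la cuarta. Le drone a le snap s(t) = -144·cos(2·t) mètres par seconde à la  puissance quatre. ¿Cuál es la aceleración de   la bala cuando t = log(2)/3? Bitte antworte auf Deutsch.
Ausgehend von dem Ruck j(t) = 54·exp(3·t), nehmen wir 1 Integral. Durch Integration von dem Ruck und Verwendung der Anfangsbedingung a(0) = 18, erhalten wir a(t) = 18·exp(3·t). Mit a(t) = 18·exp(3·t) und Einsetzen von t = log(2)/3, finden wir a = 36.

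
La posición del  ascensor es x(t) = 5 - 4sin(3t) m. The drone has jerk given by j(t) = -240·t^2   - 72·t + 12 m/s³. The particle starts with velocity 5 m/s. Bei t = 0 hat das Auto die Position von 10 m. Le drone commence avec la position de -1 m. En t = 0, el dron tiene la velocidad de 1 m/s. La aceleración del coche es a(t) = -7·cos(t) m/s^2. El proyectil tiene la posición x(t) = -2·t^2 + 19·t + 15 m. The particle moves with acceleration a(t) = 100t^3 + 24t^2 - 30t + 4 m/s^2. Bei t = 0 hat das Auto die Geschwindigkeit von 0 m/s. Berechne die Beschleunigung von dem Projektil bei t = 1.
Um dies zu lösen, müssen wir 2 Ableitungen unserer Gleichung für die Position x(t) = -2·t^2 + 19·t + 15 nehmen. Mit d/dt von x(t) finden wir v(t) = 19 - 4·t. Durch Ableiten von der Geschwindigkeit erhalten wir die Beschleunigung: a(t) = -4. Mit a(t) = -4 und Einsetzen von t = 1, finden wir a = -4.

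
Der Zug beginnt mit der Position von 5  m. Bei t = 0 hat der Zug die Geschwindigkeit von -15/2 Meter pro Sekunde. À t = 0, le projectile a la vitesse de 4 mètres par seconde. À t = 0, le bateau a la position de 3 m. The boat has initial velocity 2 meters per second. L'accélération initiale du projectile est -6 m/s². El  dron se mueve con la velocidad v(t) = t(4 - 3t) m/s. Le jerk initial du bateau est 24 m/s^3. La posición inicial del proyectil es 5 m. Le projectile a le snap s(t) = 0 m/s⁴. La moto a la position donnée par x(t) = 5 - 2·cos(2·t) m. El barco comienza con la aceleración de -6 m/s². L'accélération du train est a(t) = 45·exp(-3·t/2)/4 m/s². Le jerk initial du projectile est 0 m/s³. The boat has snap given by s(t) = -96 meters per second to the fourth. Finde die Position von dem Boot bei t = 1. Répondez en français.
Nous devons trouver l'intégrale de notre équation du snap s(t) = -96 4 fois. La primitive du snap est le jerk. En utilisant j(0) = 24, nous obtenons j(t) = 24 - 96·t. En intégrant le jerk et en utilisant la condition initiale a(0) = -6, nous obtenons a(t) = -48·t^2 + 24·t - 6. La primitive de l'accélération, avec v(0) = 2, donne la vitesse: v(t) = -16·t^3 + 12·t^2 - 6·t + 2. En intégrant la vitesse et en utilisant la condition initiale x(0) = 3, nous obtenons x(t) = -4·t^4 + 4·t^3 - 3·t^2 + 2·t + 3. En utilisant x(t) = -4·t^4 + 4·t^3 - 3·t^2 + 2·t + 3 et en substituant t = 1, nous trouvons x = 2.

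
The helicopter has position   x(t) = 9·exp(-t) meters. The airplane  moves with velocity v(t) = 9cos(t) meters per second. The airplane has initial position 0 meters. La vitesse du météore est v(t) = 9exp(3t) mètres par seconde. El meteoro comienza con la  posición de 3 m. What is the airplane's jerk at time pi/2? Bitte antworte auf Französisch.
Pour résoudre ceci, nous devons prendre 2 dérivées de notre équation de la vitesse v(t) = 9·cos(t). En prenant d/dt de v(t), nous trouvons a(t) = -9·sin(t). En dérivant l'accélération, nous obtenons le jerk: j(t) = -9·cos(t). De l'équation du jerk j(t) = -9·cos(t), nous substituons t = pi/2 pour obtenir j = 0.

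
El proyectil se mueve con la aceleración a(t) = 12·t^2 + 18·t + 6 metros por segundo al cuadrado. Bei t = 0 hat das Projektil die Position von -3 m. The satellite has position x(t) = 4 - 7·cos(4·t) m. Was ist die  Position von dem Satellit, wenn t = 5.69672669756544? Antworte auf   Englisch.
From the given position equation x(t) = 4 - 7·cos(4·t), we substitute t = 5.69672669756544 to get x = 8.89820311827827.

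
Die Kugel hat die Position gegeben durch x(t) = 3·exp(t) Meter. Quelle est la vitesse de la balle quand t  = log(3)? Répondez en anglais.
We must differentiate our position equation x(t) = 3·exp(t) 1 time. Taking d/dt of x(t), we find v(t) = 3·exp(t). Using v(t) = 3·exp(t) and substituting t = log(3), we find v = 9.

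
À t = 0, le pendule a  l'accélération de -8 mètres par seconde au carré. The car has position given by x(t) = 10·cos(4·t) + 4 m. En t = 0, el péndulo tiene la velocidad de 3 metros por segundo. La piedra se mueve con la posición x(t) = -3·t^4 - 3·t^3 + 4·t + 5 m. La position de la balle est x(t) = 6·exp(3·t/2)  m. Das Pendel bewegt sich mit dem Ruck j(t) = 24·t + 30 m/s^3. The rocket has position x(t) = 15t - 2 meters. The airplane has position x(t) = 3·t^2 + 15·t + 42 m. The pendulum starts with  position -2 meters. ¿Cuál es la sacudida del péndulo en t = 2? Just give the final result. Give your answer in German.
j(2) = 78.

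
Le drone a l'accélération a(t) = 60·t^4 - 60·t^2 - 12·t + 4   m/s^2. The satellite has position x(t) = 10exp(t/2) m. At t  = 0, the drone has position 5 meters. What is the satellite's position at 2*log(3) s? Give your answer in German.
Wir haben die Position x(t) = 10·exp(t/2). Durch Einsetzen von t = 2*log(3): x(2*log(3)) = 30.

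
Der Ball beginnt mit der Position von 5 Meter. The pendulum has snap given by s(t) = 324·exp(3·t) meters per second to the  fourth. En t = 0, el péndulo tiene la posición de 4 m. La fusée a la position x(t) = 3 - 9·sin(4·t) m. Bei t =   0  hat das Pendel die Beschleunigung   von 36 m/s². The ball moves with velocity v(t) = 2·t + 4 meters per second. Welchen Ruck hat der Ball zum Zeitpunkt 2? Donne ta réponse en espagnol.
Debemos derivar nuestra ecuación de la velocidad v(t) = 2·t + 4 2 veces. Derivando la velocidad, obtenemos la aceleración: a(t) = 2. La derivada de la aceleración da la sacudida: j(t) = 0. Tenemos la sacudida j(t) = 0. Sustituyendo t = 2: j(2) = 0.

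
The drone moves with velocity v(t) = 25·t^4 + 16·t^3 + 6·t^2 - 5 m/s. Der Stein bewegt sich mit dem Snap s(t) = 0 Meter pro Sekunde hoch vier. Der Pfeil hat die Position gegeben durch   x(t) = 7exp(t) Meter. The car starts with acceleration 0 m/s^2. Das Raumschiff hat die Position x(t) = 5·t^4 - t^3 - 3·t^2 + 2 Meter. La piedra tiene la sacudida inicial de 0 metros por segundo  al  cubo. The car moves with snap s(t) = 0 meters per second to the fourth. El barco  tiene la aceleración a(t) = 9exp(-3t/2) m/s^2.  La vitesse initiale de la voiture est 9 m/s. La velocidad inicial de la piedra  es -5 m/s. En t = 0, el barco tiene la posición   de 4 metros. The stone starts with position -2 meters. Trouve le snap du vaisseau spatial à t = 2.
Nous devons dériver notre équation de la position x(t) = 5·t^4 - t^3 - 3·t^2 + 2 4 fois. En prenant d/dt de x(t), nous trouvons v(t) = 20·t^3 - 3·t^2 - 6·t. En dérivant la vitesse, nous obtenons l'accélération: a(t) = 60·t^2 - 6·t - 6. La dérivée de l'accélération donne le jerk: j(t) = 120·t - 6. En prenant d/dt de j(t), nous trouvons s(t) = 120. En utilisant s(t) = 120 et en substituant t = 2, nous trouvons s = 120.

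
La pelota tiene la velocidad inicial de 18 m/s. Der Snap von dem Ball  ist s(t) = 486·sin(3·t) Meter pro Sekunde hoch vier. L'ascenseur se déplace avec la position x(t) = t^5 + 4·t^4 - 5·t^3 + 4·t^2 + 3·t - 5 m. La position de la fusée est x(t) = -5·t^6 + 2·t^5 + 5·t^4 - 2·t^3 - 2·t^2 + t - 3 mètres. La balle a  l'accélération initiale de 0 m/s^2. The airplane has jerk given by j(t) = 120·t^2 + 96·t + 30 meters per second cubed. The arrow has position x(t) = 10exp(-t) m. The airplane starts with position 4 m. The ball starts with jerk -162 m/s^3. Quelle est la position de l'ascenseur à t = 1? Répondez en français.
Nous avons la position x(t) = t^5 + 4·t^4 - 5·t^3 + 4·t^2 + 3·t - 5. En substituant t = 1: x(1) = 2.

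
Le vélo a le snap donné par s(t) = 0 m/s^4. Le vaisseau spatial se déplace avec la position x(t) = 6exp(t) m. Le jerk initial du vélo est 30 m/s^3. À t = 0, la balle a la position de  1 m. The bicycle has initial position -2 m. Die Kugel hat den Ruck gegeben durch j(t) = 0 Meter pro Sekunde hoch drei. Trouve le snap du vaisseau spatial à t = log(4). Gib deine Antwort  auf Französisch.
En partant de la position x(t) = 6·exp(t), nous prenons 4 dérivées. En dérivant la position, nous obtenons la vitesse: v(t) = 6·exp(t). La dérivée de la vitesse donne l'accélération: a(t) = 6·exp(t). La dérivée de l'accélération donne le jerk: j(t) = 6·exp(t). En prenant d/dt de j(t), nous trouvons s(t) = 6·exp(t). Nous avons le snap s(t) = 6·exp(t). En substituant t = log(4): s(log(4)) = 24.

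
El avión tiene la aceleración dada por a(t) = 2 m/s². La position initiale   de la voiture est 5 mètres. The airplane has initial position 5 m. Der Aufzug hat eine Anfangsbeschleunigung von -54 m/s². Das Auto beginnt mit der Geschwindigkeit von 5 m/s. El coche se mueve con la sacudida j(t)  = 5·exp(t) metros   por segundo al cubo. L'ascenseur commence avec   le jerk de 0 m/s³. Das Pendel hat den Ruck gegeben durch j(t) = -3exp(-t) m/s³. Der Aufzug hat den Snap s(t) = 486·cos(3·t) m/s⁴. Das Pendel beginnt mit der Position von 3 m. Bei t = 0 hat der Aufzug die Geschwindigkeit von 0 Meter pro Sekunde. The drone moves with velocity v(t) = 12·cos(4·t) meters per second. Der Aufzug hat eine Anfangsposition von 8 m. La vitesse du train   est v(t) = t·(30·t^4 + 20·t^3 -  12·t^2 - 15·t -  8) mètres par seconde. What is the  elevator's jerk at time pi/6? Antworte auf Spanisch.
Debemos encontrar la antiderivada de nuestra ecuación del snap s(t) = 486·cos(3·t) 1 vez. La integral del snap es la sacudida. Usando j(0) = 0, obtenemos j(t) = 162·sin(3·t). Tenemos la sacudida j(t) = 162·sin(3·t). Sustituyendo t = pi/6: j(pi/6) = 162.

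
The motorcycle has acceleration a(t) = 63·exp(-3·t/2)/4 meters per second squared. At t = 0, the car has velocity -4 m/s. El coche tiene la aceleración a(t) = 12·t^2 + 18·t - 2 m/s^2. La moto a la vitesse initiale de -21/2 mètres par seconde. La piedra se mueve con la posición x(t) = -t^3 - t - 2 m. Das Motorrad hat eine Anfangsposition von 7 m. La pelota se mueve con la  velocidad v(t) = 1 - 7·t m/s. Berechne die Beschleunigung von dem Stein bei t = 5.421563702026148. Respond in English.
We must differentiate our position equation x(t) = -t^3 - t - 2 2 times. The derivative of position gives velocity: v(t) = -3·t^2 - 1. Taking d/dt of v(t), we find a(t) = -6·t. We have acceleration a(t) = -6·t. Substituting t = 5.421563702026148: a(5.421563702026148) = -32.5293822121569.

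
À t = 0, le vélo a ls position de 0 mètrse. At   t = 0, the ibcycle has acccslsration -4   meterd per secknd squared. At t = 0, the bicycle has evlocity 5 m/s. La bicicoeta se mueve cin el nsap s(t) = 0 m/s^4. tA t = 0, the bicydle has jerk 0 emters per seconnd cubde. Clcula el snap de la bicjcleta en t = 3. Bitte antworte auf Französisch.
Nous avons le snap s(t) = 0. En substituant t = 3: s(3) = 0.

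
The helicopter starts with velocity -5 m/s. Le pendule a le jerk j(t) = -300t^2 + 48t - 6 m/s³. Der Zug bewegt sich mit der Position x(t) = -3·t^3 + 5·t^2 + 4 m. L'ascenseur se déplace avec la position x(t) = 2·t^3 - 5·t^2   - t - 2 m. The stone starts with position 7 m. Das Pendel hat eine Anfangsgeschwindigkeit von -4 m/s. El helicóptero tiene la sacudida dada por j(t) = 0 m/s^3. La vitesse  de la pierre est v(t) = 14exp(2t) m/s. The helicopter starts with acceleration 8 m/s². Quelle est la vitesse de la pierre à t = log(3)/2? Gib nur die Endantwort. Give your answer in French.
À t = log(3)/2, v = 42.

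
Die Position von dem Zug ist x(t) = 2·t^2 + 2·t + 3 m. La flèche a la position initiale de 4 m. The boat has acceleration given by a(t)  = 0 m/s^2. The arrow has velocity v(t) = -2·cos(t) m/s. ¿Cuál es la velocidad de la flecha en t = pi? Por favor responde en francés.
De l'équation de la vitesse v(t) = -2·cos(t), nous substituons t = pi pour obtenir v = 2.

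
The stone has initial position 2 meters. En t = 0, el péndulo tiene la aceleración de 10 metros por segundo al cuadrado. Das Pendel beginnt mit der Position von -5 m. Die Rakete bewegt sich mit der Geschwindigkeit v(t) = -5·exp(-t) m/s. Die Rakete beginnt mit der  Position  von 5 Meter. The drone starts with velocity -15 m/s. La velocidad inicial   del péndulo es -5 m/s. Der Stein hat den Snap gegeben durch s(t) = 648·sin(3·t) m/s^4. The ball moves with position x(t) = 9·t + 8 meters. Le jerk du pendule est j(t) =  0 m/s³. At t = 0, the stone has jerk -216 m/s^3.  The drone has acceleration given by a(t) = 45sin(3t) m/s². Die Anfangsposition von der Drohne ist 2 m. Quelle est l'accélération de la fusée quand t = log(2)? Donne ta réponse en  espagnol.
Debemos derivar nuestra ecuación de la velocidad v(t) = -5·exp(-t) 1 vez. Derivando la velocidad, obtenemos la aceleración: a(t) = 5·exp(-t). Usando a(t) = 5·exp(-t) y sustituyendo t = log(2), encontramos a = 5/2.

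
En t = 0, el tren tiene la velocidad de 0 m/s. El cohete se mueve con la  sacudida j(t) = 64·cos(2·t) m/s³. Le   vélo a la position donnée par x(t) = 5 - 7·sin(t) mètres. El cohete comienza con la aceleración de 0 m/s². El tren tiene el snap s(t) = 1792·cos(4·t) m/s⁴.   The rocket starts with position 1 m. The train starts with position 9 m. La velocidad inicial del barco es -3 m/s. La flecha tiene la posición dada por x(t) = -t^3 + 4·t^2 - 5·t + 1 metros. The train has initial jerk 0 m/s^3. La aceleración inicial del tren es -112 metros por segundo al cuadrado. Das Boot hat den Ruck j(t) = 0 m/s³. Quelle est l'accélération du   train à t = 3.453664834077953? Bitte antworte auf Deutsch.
Wir müssen unsere Gleichung für den Snap s(t) = 1792·cos(4·t) 2-mal integrieren. Mit ∫s(t)dt und Anwendung von j(0) = 0, finden wir j(t) = 448·sin(4·t). Mit ∫j(t)dt und Anwendung von a(0) = -112, finden wir a(t) = -112·cos(4·t). Mit a(t) = -112·cos(4·t) und Einsetzen von t = 3.453664834077953, finden wir a = -35.4979381615820.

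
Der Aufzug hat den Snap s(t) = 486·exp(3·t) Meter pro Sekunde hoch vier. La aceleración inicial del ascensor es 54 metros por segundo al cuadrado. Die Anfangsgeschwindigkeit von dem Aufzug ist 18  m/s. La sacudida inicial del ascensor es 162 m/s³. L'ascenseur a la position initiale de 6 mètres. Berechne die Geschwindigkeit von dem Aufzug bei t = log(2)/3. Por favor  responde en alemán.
Wir müssen unsere Gleichung für den Snap s(t) = 486·exp(3·t) 3-mal integrieren. Das Integral von dem Snap, mit j(0) = 162, ergibt den Ruck: j(t) = 162·exp(3·t). Mit ∫j(t)dt und Anwendung von a(0) = 54, finden wir a(t) = 54·exp(3·t). Die Stammfunktion von der Beschleunigung, mit v(0) = 18, ergibt die Geschwindigkeit: v(t) = 18·exp(3·t). Aus der Gleichung für die Geschwindigkeit v(t) = 18·exp(3·t), setzen wir t = log(2)/3 ein und erhalten v = 36.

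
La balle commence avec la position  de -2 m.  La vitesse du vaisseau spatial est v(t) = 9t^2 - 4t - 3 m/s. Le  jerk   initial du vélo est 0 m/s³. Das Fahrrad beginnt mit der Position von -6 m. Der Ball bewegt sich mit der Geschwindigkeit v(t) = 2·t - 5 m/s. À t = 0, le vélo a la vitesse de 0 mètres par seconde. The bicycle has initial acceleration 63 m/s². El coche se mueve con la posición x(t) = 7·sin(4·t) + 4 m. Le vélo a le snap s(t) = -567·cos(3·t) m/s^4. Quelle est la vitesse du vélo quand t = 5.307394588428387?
En partant du snap s(t) = -567·cos(3·t), nous prenons 3 intégrales. L'intégrale du snap, avec j(0) = 0, donne le jerk: j(t) = -189·sin(3·t). L'intégrale du jerk est l'accélération. En utilisant a(0) = 63, nous obtenons a(t) = 63·cos(3·t). L'intégrale de l'accélération, avec v(0) = 0, donne la vitesse: v(t) = 21·sin(3·t). Nous avons la vitesse v(t) = 21·sin(3·t). En substituant t = 5.307394588428387: v(5.307394588428387) = -4.46430196503058.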